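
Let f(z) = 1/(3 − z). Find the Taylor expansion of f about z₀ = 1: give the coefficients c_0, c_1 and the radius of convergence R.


Let w = z − z₀, so z = z₀ + w.
Then 3 − z = 3 − (z₀ + w) = (3 − z₀) − w = 2 − w.
f(z) = 1/(2 − w) = (1/(2)) · 1/(1 − w/(2)) = Σ_{n≥0} w^n / (2)^(n+1).
So c_n = 1/(2)^(n+1):
  c_0 = 1/(2)^1 = 1/2.
  c_1 = 1/(2)^2 = 1/4.
The series is valid for |w/d| < 1, i.e. |z − z₀| < |d|.
Radius of convergence: R = |3 − z₀| = |2| = 2 (distance from z₀ to the singularity z = 3).

c_0 = 1/2, c_1 = 1/4; R = 2.


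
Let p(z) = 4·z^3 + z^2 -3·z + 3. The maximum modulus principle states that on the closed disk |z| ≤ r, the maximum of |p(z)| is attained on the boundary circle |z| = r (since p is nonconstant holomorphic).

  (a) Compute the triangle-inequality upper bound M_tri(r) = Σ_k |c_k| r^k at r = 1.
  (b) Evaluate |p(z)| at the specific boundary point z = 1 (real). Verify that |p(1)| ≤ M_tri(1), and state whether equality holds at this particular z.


Coefficients: c_0 = 3, c_1 = -3, c_2 = 1, c_3 = 4. Radius r = 1.
Part (a). Triangle bound: M_tri(r) = Σ_k |c_k| r^k
  = |3|·1^0 + |-3|·1^1 + |1|·1^2 + |4|·1^3
  = 3 + 3 + 1 + 4 = 11.
This bounds M(r) := max_{|z|=r} |p(z)| from above; equality holds iff all terms c_k z^k can be made to align in phase at a single z on |z|=r.
Part (b). At z = 1 (real, on the circle |z| = r):
  p(1) = (3)·1^0 + (-3)·1^1 + (1)·1^2 + (4)·1^3 = 5.
  |p(1)| = 5.
Check: |p(1)| = 5 ≤ 11 = M_tri(1). ✓ Equality does not hold at z = 1 (the coefficients have mixed signs, so the terms do not all align in phase there).

M_tri(1) = 11; |p(1)| = 5; equality at z=1: no.


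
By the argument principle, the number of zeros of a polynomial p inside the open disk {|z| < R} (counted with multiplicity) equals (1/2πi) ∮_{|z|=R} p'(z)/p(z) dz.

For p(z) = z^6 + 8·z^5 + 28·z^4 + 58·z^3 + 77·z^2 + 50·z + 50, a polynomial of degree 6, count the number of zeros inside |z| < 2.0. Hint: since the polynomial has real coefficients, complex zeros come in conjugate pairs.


The zeros of p are: (-3 + 1i), (-3 - 1i), (-1 + 2i), (-1 - 2i), (0 + 1i), (0 - 1i).
Their magnitudes are: 3.162, 3.162, 2.236, 2.236, 1, 1.
Zeros with |z| < R = 2.0: (0 + 1i), (0 - 1i).
Count = 2.
By the argument principle, (1/2πi) ∮_{|z|=R} p'(z)/p(z) dz equals exactly this count.

Number of zeros inside |z| < 2.0: 2.


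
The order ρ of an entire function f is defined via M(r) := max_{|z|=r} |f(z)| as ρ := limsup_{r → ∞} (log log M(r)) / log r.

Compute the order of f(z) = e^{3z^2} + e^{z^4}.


Each summand is entire of order 2 and 4 respectively (as in the single-exponential case). The order of a sum is at most the max of the orders, so ρ ≤ 4. For the lower bound: on |z|=r choose arg z so that 1z^4 is real positive; then |e^{1z^4}| = e^{1r^4} while |e^{3z^2}| ≤ e^{3r^2} = o(e^{1r^4}). So |f| ≥ e^{1r^4}(1 − o(1)) and ρ ≥ 4. Hence ρ = max(2, 4) = 4.
Therefore ρ = 4.

Order ρ = 4.


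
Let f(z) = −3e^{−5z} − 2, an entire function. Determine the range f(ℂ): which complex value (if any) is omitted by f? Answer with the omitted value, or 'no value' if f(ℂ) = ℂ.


Little Picard bounds the complement of f(ℂ) to at most one point.
e^{−5z} is never zero on ℂ, so -3·e^{−5z} takes every value in ℂ ∖ {0}. Adding -2 shifts the range to ℂ ∖ {-2}. Thus f omits exactly the value -2.

Omitted value: -2.


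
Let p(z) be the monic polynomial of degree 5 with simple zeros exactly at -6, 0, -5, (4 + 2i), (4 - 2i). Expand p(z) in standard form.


The polynomial is p(z) = ∏_{α ∈ S} (z − α), where S = {-6, 0, -5, (4 + 2i), (4 - 2i)}.
Expanding the product yields: p(z) = z^5 + 3·z^4 -38·z^3 -20·z^2 + 600·z.
Note conjugate pairs combine to real quadratics: (z − (4+2i))(z − (4−2i)) = z² − 8z + 20.
The resulting polynomial has degree 5 and real coefficients as required.

p(z) = z^5 + 3·z^4 -38·z^3 -20·z^2 + 600·z.


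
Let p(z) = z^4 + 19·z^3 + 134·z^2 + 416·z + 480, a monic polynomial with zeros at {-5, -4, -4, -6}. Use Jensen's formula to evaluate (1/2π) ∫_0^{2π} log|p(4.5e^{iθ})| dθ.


Zeros: -6, -5, -4, -4; r = 4.5.
Inside |z| < r: -4, -4. Outside (|z| ≥ r): -6, -5.
p(0) = 480, so log|p(0)| = log(480) = 6.1738.
Apply Jensen: I(r) = log|p(0)| + Σ_k log(r/|z_k|), summed over zeros inside |z| < r.
  log(r/|z_k|) for z_k = -4: log(4.5/4) = 0.1178
  log(r/|z_k|) for z_k = -4: log(4.5/4) = 0.1178
  Outside zeros (-6, -5) contribute nothing to the Jensen sum.
Sum over inside zeros: 0.2356.
I(r) = log|p(0)| + (inside sum) = 6.1738 + 0.2356 = 6.4094.
Note: since some zeros are outside |z| ≤ r, the simplified n·log(r) form does NOT apply — only the inside zeros contribute.

I(r) ≈ 6.4094.


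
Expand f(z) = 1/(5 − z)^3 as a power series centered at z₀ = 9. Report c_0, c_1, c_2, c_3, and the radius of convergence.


Let w = z − z₀, so z = z₀ + w.
Then 5 − z = 5 − (z₀ + w) = (5 − z₀) − w = -4 − w.
f(z) = 1/(-4 − w)^3 = (1/(-4)^3) · (1 − w/(-4))^{−3}.
By the binomial series (1−u)^{−3} = Σ_{n≥0} C(n+2, 2) u^n for |u|<1, with u = w/(-4):
  c_n = C(n+2, 2) / (-4)^(n+3).
  c_0 = 1/(-4)^3 = -1/64.
  c_1 = 3/(-4)^4 = 3/256.
  c_2 = 6/(-4)^5 = -3/512.
  c_3 = 10/(-4)^6 = 5/2048.
The series is valid for |w/d| < 1, i.e. |z − z₀| < |d|.
Radius of convergence: R = |5 − z₀| = |-4| = 4 (distance from z₀ to the singularity z = 5).

c_0 = -1/64, c_1 = 3/256, c_2 = -3/512, c_3 = 5/2048; R = 4.


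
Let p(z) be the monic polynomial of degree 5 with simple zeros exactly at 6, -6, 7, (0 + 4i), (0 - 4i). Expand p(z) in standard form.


The polynomial is p(z) = ∏_{α ∈ S} (z − α), where S = {6, -6, 7, (0 + 4i), (0 - 4i)}.
Expanding the product yields: p(z) = z^5 -7·z^4 -20·z^3 + 140·z^2 -576·z + 4032.
Note conjugate pairs combine to real quadratics: (z − (0+4i))(z − (0−4i)) = z² + 16.
The resulting polynomial has degree 5 and real coefficients as required.

p(z) = z^5 -7·z^4 -20·z^3 + 140·z^2 -576·z + 4032.


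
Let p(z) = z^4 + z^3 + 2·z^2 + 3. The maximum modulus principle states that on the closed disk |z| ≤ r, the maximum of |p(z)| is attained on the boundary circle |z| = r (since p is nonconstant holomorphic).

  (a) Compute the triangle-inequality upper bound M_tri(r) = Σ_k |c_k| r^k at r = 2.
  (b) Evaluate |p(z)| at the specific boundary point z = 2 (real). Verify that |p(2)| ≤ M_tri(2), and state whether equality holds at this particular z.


Coefficients: c_0 = 3, c_1 = 0, c_2 = 2, c_3 = 1, c_4 = 1. Radius r = 2.
Part (a). Triangle bound: M_tri(r) = Σ_k |c_k| r^k
  = |3|·2^0 + |0|·2^1 + |2|·2^2 + |1|·2^3 + |1|·2^4
  = 3 + 0 + 8 + 8 + 16 = 35.
This bounds M(r) := max_{|z|=r} |p(z)| from above; equality holds iff all terms c_k z^k can be made to align in phase at a single z on |z|=r.
Part (b). At z = 2 (real, on the circle |z| = r):
  p(2) = (3)·2^0 + (0)·2^1 + (2)·2^2 + (1)·2^3 + (1)·2^4 = 35.
  |p(2)| = 35.
Since all nonzero coefficients share the same sign, |p(2)| = 35 = M_tri(2); the triangle bound is attained at z = 2, so in fact M(r) = 35.

M_tri(2) = 35; |p(2)| = 35; equality at z=2: yes.


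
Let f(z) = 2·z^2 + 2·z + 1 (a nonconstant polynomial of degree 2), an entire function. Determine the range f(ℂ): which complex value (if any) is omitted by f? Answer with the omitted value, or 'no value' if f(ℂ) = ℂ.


Little Picard bounds the complement of f(ℂ) to at most one point.
For every w ∈ ℂ, the equation p(z) − w = 0 is a nonconstant polynomial in z and hence has at least one root by the fundamental theorem of algebra. So p is surjective onto ℂ, omitting no value.

Omitted value: no value.


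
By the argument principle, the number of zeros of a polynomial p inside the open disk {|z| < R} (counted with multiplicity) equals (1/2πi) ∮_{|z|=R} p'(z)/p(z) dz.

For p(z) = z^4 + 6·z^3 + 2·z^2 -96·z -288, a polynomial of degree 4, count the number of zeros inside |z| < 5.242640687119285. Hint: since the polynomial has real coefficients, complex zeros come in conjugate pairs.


The zeros of p are: (-3 + 3i), (-3 - 3i), -4, 4.
Their magnitudes are: 4.243, 4.243, 4, 4.
Zeros with |z| < R = 5.242640687119285: (-3 + 3i), (-3 - 3i), -4, 4.
Count = 4.
By the argument principle, (1/2πi) ∮_{|z|=R} p'(z)/p(z) dz equals exactly this count.

Number of zeros inside |z| < 5.242640687119285: 4.


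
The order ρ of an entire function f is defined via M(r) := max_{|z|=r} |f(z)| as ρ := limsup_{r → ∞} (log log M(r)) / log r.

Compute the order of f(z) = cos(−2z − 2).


cos(w) is a linear combination of e^{iw} and e^{−iw} (or e^w, e^{−w} in the hyperbolic case), so |cos(w)| ≤ e^{|w|}. With w = −2z − 2, |w| ≤ 2|z| + 2 = 2r + 2 on |z| = r, giving M(r) ≤ e^{2r + 2}, so ρ ≤ 1. On a suitable ray (z = it for sin/cos; z = t for sinh/cosh, t real → ∞), |cos(−2z − 2)| grows like e^{2|t|}/2, so ρ ≥ 1. Hence ρ = 1.
Therefore ρ = 1.

Order ρ = 1.


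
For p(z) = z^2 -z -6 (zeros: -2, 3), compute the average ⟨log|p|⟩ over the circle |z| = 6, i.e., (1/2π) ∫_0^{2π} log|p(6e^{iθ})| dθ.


Zeros: -2, 3; r = 6.
Inside |z| < r: -2, 3. Outside (|z| ≥ r): ∅.
p(0) = -6, so log|p(0)| = log(6) = 1.7918.
Apply Jensen: I(r) = log|p(0)| + Σ_k log(r/|z_k|), summed over zeros inside |z| < r.
  log(r/|z_k|) for z_k = -2: log(6/2) = 1.0986
  log(r/|z_k|) for z_k = 3: log(6/3) = 0.6931
Sum over inside zeros: 1.7918.
I(r) = log|p(0)| + (inside sum) = 1.7918 + 1.7918 = 3.5835.
Closed form (all zeros inside, monic): I(r) = n·log(r) = 2·log(6) = 3.5835. ✓

I(r) ≈ 3.5835.


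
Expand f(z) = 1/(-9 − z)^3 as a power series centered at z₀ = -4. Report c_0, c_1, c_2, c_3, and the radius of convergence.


Let w = z − z₀, so z = z₀ + w.
Then -9 − z = -9 − (z₀ + w) = (-9 − z₀) − w = -5 − w.
f(z) = 1/(-5 − w)^3 = (1/(-5)^3) · (1 − w/(-5))^{−3}.
By the binomial series (1−u)^{−3} = Σ_{n≥0} C(n+2, 2) u^n for |u|<1, with u = w/(-5):
  c_n = C(n+2, 2) / (-5)^(n+3).
  c_0 = 1/(-5)^3 = -1/125.
  c_1 = 3/(-5)^4 = 3/625.
  c_2 = 6/(-5)^5 = -6/3125.
  c_3 = 10/(-5)^6 = 2/3125.
The series is valid for |w/d| < 1, i.e. |z − z₀| < |d|.
Radius of convergence: R = |-9 − z₀| = |-5| = 5 (distance from z₀ to the singularity z = -9).

c_0 = -1/125, c_1 = 3/625, c_2 = -6/3125, c_3 = 2/3125; R = 5.


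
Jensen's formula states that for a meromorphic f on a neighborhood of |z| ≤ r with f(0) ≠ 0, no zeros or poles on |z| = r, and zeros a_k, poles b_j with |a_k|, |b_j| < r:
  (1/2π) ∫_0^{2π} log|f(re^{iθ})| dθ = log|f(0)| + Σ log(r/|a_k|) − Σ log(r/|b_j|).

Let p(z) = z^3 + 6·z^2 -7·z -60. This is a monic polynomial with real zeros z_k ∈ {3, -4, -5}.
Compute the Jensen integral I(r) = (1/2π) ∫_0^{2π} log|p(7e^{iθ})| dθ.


Zeros: -5, -4, 3; r = 7.
Inside |z| < r: -5, -4, 3. Outside (|z| ≥ r): ∅.
p(0) = -60, so log|p(0)| = log(60) = 4.0943.
Apply Jensen: I(r) = log|p(0)| + Σ_k log(r/|z_k|), summed over zeros inside |z| < r.
  log(r/|z_k|) for z_k = 3: log(7/3) = 0.8473
  log(r/|z_k|) for z_k = -4: log(7/4) = 0.5596
  log(r/|z_k|) for z_k = -5: log(7/5) = 0.3365
Sum over inside zeros: 1.7434.
I(r) = log|p(0)| + (inside sum) = 4.0943 + 1.7434 = 5.8377.
Closed form (all zeros inside, monic): I(r) = n·log(r) = 3·log(7) = 5.8377. ✓

I(r) ≈ 5.8377.


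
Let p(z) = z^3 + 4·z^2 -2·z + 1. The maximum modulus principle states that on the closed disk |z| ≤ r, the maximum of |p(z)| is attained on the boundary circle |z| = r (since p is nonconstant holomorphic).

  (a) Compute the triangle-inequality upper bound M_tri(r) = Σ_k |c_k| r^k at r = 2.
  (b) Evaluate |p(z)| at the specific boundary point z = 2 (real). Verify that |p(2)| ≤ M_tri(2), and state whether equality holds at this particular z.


Coefficients: c_0 = 1, c_1 = -2, c_2 = 4, c_3 = 1. Radius r = 2.
Part (a). Triangle bound: M_tri(r) = Σ_k |c_k| r^k
  = |1|·2^0 + |-2|·2^1 + |4|·2^2 + |1|·2^3
  = 1 + 4 + 16 + 8 = 29.
This bounds M(r) := max_{|z|=r} |p(z)| from above; equality holds iff all terms c_k z^k can be made to align in phase at a single z on |z|=r.
Part (b). At z = 2 (real, on the circle |z| = r):
  p(2) = (1)·2^0 + (-2)·2^1 + (4)·2^2 + (1)·2^3 = 21.
  |p(2)| = 21.
Check: |p(2)| = 21 ≤ 29 = M_tri(2). ✓ Equality does not hold at z = 2 (the coefficients have mixed signs, so the terms do not all align in phase there).

M_tri(2) = 29; |p(2)| = 21; equality at z=2: no.


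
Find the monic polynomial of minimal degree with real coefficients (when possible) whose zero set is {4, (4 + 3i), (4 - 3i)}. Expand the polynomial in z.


The polynomial is p(z) = ∏_{α ∈ S} (z − α), where S = {4, (4 + 3i), (4 - 3i)}.
Expanding the product yields: p(z) = z^3 -12·z^2 + 57·z -100.
Note conjugate pairs combine to real quadratics: (z − (4+3i))(z − (4−3i)) = z² − 8z + 25.
The resulting polynomial has degree 3 and real coefficients as required.

p(z) = z^3 -12·z^2 + 57·z -100.


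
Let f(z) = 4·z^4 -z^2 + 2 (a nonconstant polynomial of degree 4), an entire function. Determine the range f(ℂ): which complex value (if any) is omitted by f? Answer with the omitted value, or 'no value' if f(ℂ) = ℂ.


Little Picard bounds the complement of f(ℂ) to at most one point.
For every w ∈ ℂ, the equation p(z) − w = 0 is a nonconstant polynomial in z and hence has at least one root by the fundamental theorem of algebra. So p is surjective onto ℂ, omitting no value.

Omitted value: no value.


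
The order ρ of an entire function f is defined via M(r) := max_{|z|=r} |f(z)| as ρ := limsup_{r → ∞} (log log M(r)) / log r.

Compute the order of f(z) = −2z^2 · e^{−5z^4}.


M(r) = max_{|z|=r} |-2|·|z|^2·|e^{−5z^4}| = 2·r^2 · e^{5r^4} (the factors attain their maxima compatibly on |z|=r). Then log M(r) = log 2 + 2·log r + 5r^4, dominated by the last term, so log log M(r) ~ 4·log r. The polynomial factor -2z^2 contributes only a log r term and does not affect the order. ρ = 4.
Therefore ρ = 4.

Order ρ = 4.


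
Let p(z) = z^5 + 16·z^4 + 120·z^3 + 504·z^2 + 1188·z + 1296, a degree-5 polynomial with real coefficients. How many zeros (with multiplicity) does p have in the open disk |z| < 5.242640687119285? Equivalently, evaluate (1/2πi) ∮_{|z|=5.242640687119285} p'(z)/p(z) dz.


The zeros of p are: -4, (-3 + 3i), (-3 - 3i), (-3 + 3i), (-3 - 3i).
Their magnitudes are: 4, 4.243, 4.243, 4.243, 4.243.
Zeros with |z| < R = 5.242640687119285: -4, (-3 + 3i), (-3 - 3i), (-3 + 3i), (-3 - 3i).
Count = 5.
By the argument principle, (1/2πi) ∮_{|z|=R} p'(z)/p(z) dz equals exactly this count.

Number of zeros inside |z| < 5.242640687119285: 5.


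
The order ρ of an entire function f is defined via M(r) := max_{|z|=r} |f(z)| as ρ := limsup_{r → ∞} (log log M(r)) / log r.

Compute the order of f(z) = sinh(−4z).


sinh(w) is a linear combination of e^{iw} and e^{−iw} (or e^w, e^{−w} in the hyperbolic case), so |sinh(w)| ≤ e^{|w|}. With w = −4z, |w| ≤ 4|z| + 0 = 4r + 0 on |z| = r, giving M(r) ≤ e^{4r + 0}, so ρ ≤ 1. On a suitable ray (z = it for sin/cos; z = t for sinh/cosh, t real → ∞), |sinh(−4z)| grows like e^{4|t|}/2, so ρ ≥ 1. Hence ρ = 1.
Therefore ρ = 1.

Order ρ = 1.


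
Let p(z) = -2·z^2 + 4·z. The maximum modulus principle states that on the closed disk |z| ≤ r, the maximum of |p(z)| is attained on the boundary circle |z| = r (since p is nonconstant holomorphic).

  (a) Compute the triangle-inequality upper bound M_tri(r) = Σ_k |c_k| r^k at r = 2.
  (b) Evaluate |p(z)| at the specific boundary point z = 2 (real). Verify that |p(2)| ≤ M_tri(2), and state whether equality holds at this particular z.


Coefficients: c_0 = 0, c_1 = 4, c_2 = -2. Radius r = 2.
Part (a). Triangle bound: M_tri(r) = Σ_k |c_k| r^k
  = |0|·2^0 + |4|·2^1 + |-2|·2^2
  = 0 + 8 + 8 = 16.
This bounds M(r) := max_{|z|=r} |p(z)| from above; equality holds iff all terms c_k z^k can be made to align in phase at a single z on |z|=r.
Part (b). At z = 2 (real, on the circle |z| = r):
  p(2) = (0)·2^0 + (4)·2^1 + (-2)·2^2 = 0.
  |p(2)| = 0.
Check: |p(2)| = 0 ≤ 16 = M_tri(2). ✓ Equality does not hold at z = 2 (the coefficients have mixed signs, so the terms do not all align in phase there).

M_tri(2) = 16; |p(2)| = 0; equality at z=2: no.


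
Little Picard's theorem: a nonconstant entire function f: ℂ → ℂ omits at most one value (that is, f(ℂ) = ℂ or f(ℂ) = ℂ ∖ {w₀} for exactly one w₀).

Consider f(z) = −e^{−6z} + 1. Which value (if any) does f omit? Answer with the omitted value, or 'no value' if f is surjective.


Little Picard bounds the complement of f(ℂ) to at most one point.
e^{−6z} is never zero on ℂ, so -1·e^{−6z} takes every value in ℂ ∖ {0}. Adding 1 shifts the range to ℂ ∖ {1}. Thus f omits exactly the value 1.

Omitted value: 1.


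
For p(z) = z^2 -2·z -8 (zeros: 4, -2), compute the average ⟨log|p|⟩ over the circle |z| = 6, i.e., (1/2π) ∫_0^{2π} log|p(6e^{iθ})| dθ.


Zeros: -2, 4; r = 6.
Inside |z| < r: -2, 4. Outside (|z| ≥ r): ∅.
p(0) = -8, so log|p(0)| = log(8) = 2.0794.
Apply Jensen: I(r) = log|p(0)| + Σ_k log(r/|z_k|), summed over zeros inside |z| < r.
  log(r/|z_k|) for z_k = 4: log(6/4) = 0.4055
  log(r/|z_k|) for z_k = -2: log(6/2) = 1.0986
Sum over inside zeros: 1.5041.
I(r) = log|p(0)| + (inside sum) = 2.0794 + 1.5041 = 3.5835.
Closed form (all zeros inside, monic): I(r) = n·log(r) = 2·log(6) = 3.5835. ✓

I(r) ≈ 3.5835.


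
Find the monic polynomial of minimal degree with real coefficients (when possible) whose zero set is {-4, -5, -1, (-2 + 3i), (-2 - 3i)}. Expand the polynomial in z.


The polynomial is p(z) = ∏_{α ∈ S} (z − α), where S = {-4, -5, -1, (-2 + 3i), (-2 - 3i)}.
Expanding the product yields: p(z) = z^5 + 14·z^4 + 82·z^3 + 266·z^2 + 457·z + 260.
Note conjugate pairs combine to real quadratics: (z − (-2+3i))(z − (-2−3i)) = z² + 4z + 13.
The resulting polynomial has degree 5 and real coefficients as required.

p(z) = z^5 + 14·z^4 + 82·z^3 + 266·z^2 + 457·z + 260.


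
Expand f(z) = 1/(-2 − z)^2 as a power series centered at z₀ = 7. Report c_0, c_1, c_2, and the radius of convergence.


Let w = z − z₀, so z = z₀ + w.
Then -2 − z = -2 − (z₀ + w) = (-2 − z₀) − w = -9 − w.
f(z) = 1/(-9 − w)^2 = (1/(-9)^2) · (1 − w/(-9))^{−2}.
By the binomial series (1−u)^{−2} = Σ_{n≥0} C(n+1, 1) u^n for |u|<1, with u = w/(-9):
  c_n = C(n+1, 1) / (-9)^(n+2).
  c_0 = 1/(-9)^2 = 1/81.
  c_1 = 2/(-9)^3 = -2/729.
  c_2 = 3/(-9)^4 = 1/2187.
The series is valid for |w/d| < 1, i.e. |z − z₀| < |d|.
Radius of convergence: R = |-2 − z₀| = |-9| = 9 (distance from z₀ to the singularity z = -2).

c_0 = 1/81, c_1 = -2/729, c_2 = 1/2187; R = 9.


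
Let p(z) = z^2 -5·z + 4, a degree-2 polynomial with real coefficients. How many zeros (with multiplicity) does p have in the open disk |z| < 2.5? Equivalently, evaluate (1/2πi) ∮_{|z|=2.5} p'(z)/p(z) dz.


The zeros of p are: 4, 1.
Their magnitudes are: 4, 1.
Zeros with |z| < R = 2.5: 1.
Count = 1.
By the argument principle, (1/2πi) ∮_{|z|=R} p'(z)/p(z) dz equals exactly this count.

Number of zeros inside |z| < 2.5: 1.


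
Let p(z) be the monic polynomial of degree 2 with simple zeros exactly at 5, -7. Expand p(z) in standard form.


The polynomial is p(z) = ∏_{α ∈ S} (z − α), where S = {5, -7}.
Expanding the product yields: p(z) = z^2 + 2·z -35.
The resulting polynomial has degree 2 and real coefficients as required.

p(z) = z^2 + 2·z -35.


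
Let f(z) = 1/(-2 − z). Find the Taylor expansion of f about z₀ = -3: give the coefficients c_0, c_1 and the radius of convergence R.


Let w = z − z₀, so z = z₀ + w.
Then -2 − z = -2 − (z₀ + w) = (-2 − z₀) − w = 1 − w.
f(z) = 1/(1 − w) = (1/(1)) · 1/(1 − w/(1)) = Σ_{n≥0} w^n / (1)^(n+1).
So c_n = 1/(1)^(n+1):
  c_0 = 1/(1)^1 = 1.
  c_1 = 1/(1)^2 = 1.
The series is valid for |w/d| < 1, i.e. |z − z₀| < |d|.
Radius of convergence: R = |-2 − z₀| = |1| = 1 (distance from z₀ to the singularity z = -2).

c_0 = 1, c_1 = 1; R = 1.


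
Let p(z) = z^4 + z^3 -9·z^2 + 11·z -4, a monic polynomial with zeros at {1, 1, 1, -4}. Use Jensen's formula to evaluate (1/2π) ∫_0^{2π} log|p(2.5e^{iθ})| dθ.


Zeros: -4, 1, 1, 1; r = 2.5.
Inside |z| < r: 1, 1, 1. Outside (|z| ≥ r): -4.
p(0) = -4, so log|p(0)| = log(4) = 1.3863.
Apply Jensen: I(r) = log|p(0)| + Σ_k log(r/|z_k|), summed over zeros inside |z| < r.
  log(r/|z_k|) for z_k = 1: log(2.5/1) = 0.9163
  log(r/|z_k|) for z_k = 1: log(2.5/1) = 0.9163
  log(r/|z_k|) for z_k = 1: log(2.5/1) = 0.9163
  Outside zeros (-4) contribute nothing to the Jensen sum.
Sum over inside zeros: 2.7489.
I(r) = log|p(0)| + (inside sum) = 1.3863 + 2.7489 = 4.1352.
Note: since some zeros are outside |z| ≤ r, the simplified n·log(r) form does NOT apply — only the inside zeros contribute.

I(r) ≈ 4.1352.


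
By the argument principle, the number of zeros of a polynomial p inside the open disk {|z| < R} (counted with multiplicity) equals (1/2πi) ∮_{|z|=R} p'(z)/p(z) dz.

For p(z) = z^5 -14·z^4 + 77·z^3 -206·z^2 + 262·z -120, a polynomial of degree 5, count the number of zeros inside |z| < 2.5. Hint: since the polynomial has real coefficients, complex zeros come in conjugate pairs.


The zeros of p are: 3, (3 + 1i), (3 - 1i), 4, 1.
Their magnitudes are: 3, 3.162, 3.162, 4, 1.
Zeros with |z| < R = 2.5: 1.
Count = 1.
By the argument principle, (1/2πi) ∮_{|z|=R} p'(z)/p(z) dz equals exactly this count.

Number of zeros inside |z| < 2.5: 1.


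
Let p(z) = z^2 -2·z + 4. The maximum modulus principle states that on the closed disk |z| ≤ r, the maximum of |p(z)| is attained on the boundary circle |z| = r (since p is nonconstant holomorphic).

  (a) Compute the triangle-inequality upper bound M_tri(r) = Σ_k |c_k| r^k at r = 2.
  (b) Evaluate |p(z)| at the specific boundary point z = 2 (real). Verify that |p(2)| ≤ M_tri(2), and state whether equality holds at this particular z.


Coefficients: c_0 = 4, c_1 = -2, c_2 = 1. Radius r = 2.
Part (a). Triangle bound: M_tri(r) = Σ_k |c_k| r^k
  = |4|·2^0 + |-2|·2^1 + |1|·2^2
  = 4 + 4 + 4 = 12.
This bounds M(r) := max_{|z|=r} |p(z)| from above; equality holds iff all terms c_k z^k can be made to align in phase at a single z on |z|=r.
Part (b). At z = 2 (real, on the circle |z| = r):
  p(2) = (4)·2^0 + (-2)·2^1 + (1)·2^2 = 4.
  |p(2)| = 4.
Check: |p(2)| = 4 ≤ 12 = M_tri(2). ✓ Equality does not hold at z = 2 (the coefficients have mixed signs, so the terms do not all align in phase there).

M_tri(2) = 12; |p(2)| = 4; equality at z=2: no.


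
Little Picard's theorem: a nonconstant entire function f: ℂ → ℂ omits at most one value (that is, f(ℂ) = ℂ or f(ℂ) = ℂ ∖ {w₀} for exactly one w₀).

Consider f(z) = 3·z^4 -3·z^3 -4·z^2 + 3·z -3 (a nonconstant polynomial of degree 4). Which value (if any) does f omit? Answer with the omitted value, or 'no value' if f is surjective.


Little Picard bounds the complement of f(ℂ) to at most one point.
For every w ∈ ℂ, the equation p(z) − w = 0 is a nonconstant polynomial in z and hence has at least one root by the fundamental theorem of algebra. So p is surjective onto ℂ, omitting no value.

Omitted value: no value.


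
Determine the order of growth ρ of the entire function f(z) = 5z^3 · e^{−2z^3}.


M(r) = max_{|z|=r} |5|·|z|^3·|e^{−2z^3}| = 5·r^3 · e^{2r^3} (the factors attain their maxima compatibly on |z|=r). Then log M(r) = log 5 + 3·log r + 2r^3, dominated by the last term, so log log M(r) ~ 3·log r. The polynomial factor 5z^3 contributes only a log r term and does not affect the order. ρ = 3.
Therefore ρ = 3.

Order ρ = 3.


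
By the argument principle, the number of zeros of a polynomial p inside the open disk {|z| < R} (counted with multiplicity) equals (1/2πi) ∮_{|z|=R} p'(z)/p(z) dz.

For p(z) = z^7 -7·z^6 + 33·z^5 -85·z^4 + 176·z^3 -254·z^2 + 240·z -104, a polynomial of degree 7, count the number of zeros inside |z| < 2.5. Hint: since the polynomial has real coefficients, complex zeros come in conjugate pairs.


The zeros of p are: (0 + 2i), (0 - 2i), (2 + 3i), (2 - 3i), 1, (1 + 1i), (1 - 1i).
Their magnitudes are: 2, 2, 3.606, 3.606, 1, 1.414, 1.414.
Zeros with |z| < R = 2.5: (0 + 2i), (0 - 2i), 1, (1 + 1i), (1 - 1i).
Count = 5.
By the argument principle, (1/2πi) ∮_{|z|=R} p'(z)/p(z) dz equals exactly this count.

Number of zeros inside |z| < 2.5: 5.


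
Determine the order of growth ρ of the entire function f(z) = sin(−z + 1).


sin(w) is a linear combination of e^{iw} and e^{−iw} (or e^w, e^{−w} in the hyperbolic case), so |sin(w)| ≤ e^{|w|}. With w = −z + 1, |w| ≤ 1|z| + 1 = 1r + 1 on |z| = r, giving M(r) ≤ e^{1r + 1}, so ρ ≤ 1. On a suitable ray (z = it for sin/cos; z = t for sinh/cosh, t real → ∞), |sin(−z + 1)| grows like e^{1|t|}/2, so ρ ≥ 1. Hence ρ = 1.
Therefore ρ = 1.

Order ρ = 1.


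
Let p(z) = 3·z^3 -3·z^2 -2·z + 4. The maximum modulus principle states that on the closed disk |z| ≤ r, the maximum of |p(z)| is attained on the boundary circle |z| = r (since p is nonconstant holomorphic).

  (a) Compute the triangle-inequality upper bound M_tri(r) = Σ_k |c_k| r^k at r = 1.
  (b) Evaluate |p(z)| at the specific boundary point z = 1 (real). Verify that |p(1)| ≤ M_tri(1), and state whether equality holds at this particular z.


Coefficients: c_0 = 4, c_1 = -2, c_2 = -3, c_3 = 3. Radius r = 1.
Part (a). Triangle bound: M_tri(r) = Σ_k |c_k| r^k
  = |4|·1^0 + |-2|·1^1 + |-3|·1^2 + |3|·1^3
  = 4 + 2 + 3 + 3 = 12.
This bounds M(r) := max_{|z|=r} |p(z)| from above; equality holds iff all terms c_k z^k can be made to align in phase at a single z on |z|=r.
Part (b). At z = 1 (real, on the circle |z| = r):
  p(1) = (4)·1^0 + (-2)·1^1 + (-3)·1^2 + (3)·1^3 = 2.
  |p(1)| = 2.
Check: |p(1)| = 2 ≤ 12 = M_tri(1). ✓ Equality does not hold at z = 1 (the coefficients have mixed signs, so the terms do not all align in phase there).

M_tri(1) = 12; |p(1)| = 2; equality at z=1: no.


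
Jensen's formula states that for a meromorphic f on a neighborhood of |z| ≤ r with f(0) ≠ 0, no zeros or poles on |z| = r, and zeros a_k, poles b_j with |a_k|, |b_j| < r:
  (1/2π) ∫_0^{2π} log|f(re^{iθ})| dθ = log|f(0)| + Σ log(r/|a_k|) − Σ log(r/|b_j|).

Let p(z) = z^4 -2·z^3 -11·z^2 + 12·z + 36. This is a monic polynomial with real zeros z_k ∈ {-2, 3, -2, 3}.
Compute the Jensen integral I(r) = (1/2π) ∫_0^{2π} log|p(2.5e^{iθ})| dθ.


Zeros: -2, -2, 3, 3; r = 2.5.
Inside |z| < r: -2, -2. Outside (|z| ≥ r): 3, 3.
p(0) = 36, so log|p(0)| = log(36) = 3.5835.
Apply Jensen: I(r) = log|p(0)| + Σ_k log(r/|z_k|), summed over zeros inside |z| < r.
  log(r/|z_k|) for z_k = -2: log(2.5/2) = 0.2231
  log(r/|z_k|) for z_k = -2: log(2.5/2) = 0.2231
  Outside zeros (3, 3) contribute nothing to the Jensen sum.
Sum over inside zeros: 0.4463.
I(r) = log|p(0)| + (inside sum) = 3.5835 + 0.4463 = 4.0298.
Note: since some zeros are outside |z| ≤ r, the simplified n·log(r) form does NOT apply — only the inside zeros contribute.

I(r) ≈ 4.0298.


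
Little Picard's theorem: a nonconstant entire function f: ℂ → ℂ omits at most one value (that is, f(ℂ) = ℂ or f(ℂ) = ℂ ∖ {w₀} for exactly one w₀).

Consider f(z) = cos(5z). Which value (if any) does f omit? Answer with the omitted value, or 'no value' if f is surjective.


Little Picard bounds the complement of f(ℂ) to at most one point.
cos is entire and surjective onto ℂ: for every w ∈ ℂ, cos(ζ) = w has a solution ζ ∈ ℂ (e.g., via the complex inverse arccos). With ζ = 5z this gives z = ζ/(5). Then 1·cos(5z) takes every value in 1·ℂ = ℂ, and adding 0 is a bijection of ℂ. So f is surjective and omits no value. (Note: only on the real line is cos bounded by [−1, 1].)

Omitted value: no value.


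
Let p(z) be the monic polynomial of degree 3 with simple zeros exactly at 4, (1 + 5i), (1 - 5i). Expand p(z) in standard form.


The polynomial is p(z) = ∏_{α ∈ S} (z − α), where S = {4, (1 + 5i), (1 - 5i)}.
Expanding the product yields: p(z) = z^3 -6·z^2 + 34·z -104.
Note conjugate pairs combine to real quadratics: (z − (1+5i))(z − (1−5i)) = z² − 2z + 26.
The resulting polynomial has degree 3 and real coefficients as required.

p(z) = z^3 -6·z^2 + 34·z -104.


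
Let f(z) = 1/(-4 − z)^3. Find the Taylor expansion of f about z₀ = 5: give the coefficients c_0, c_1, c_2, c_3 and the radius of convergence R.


Let w = z − z₀, so z = z₀ + w.
Then -4 − z = -4 − (z₀ + w) = (-4 − z₀) − w = -9 − w.
f(z) = 1/(-9 − w)^3 = (1/(-9)^3) · (1 − w/(-9))^{−3}.
By the binomial series (1−u)^{−3} = Σ_{n≥0} C(n+2, 2) u^n for |u|<1, with u = w/(-9):
  c_n = C(n+2, 2) / (-9)^(n+3).
  c_0 = 1/(-9)^3 = -1/729.
  c_1 = 3/(-9)^4 = 1/2187.
  c_2 = 6/(-9)^5 = -2/19683.
  c_3 = 10/(-9)^6 = 10/531441.
The series is valid for |w/d| < 1, i.e. |z − z₀| < |d|.
Radius of convergence: R = |-4 − z₀| = |-9| = 9 (distance from z₀ to the singularity z = -4).

c_0 = -1/729, c_1 = 1/2187, c_2 = -2/19683, c_3 = 10/531441; R = 9.


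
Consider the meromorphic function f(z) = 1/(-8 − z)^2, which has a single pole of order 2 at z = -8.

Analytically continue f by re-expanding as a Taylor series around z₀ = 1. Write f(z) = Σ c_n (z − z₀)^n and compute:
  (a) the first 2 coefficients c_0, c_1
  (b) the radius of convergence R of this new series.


Let w = z − z₀, so z = z₀ + w.
Then -8 − z = -8 − (z₀ + w) = (-8 − z₀) − w = -9 − w.
f(z) = 1/(-9 − w)^2 = (1/(-9)^2) · (1 − w/(-9))^{−2}.
By the binomial series (1−u)^{−2} = Σ_{n≥0} C(n+1, 1) u^n for |u|<1, with u = w/(-9):
  c_n = C(n+1, 1) / (-9)^(n+2).
  c_0 = 1/(-9)^2 = 1/81.
  c_1 = 2/(-9)^3 = -2/729.
The series is valid for |w/d| < 1, i.e. |z − z₀| < |d|.
Radius of convergence: R = |-8 − z₀| = |-9| = 9 (distance from z₀ to the singularity z = -8).

c_0 = 1/81, c_1 = -2/729; R = 9.


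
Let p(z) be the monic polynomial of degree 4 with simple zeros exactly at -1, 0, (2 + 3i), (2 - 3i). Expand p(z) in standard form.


The polynomial is p(z) = ∏_{α ∈ S} (z − α), where S = {-1, 0, (2 + 3i), (2 - 3i)}.
Expanding the product yields: p(z) = z^4 -3·z^3 + 9·z^2 + 13·z.
Note conjugate pairs combine to real quadratics: (z − (2+3i))(z − (2−3i)) = z² − 4z + 13.
The resulting polynomial has degree 4 and real coefficients as required.

p(z) = z^4 -3·z^3 + 9·z^2 + 13·z.


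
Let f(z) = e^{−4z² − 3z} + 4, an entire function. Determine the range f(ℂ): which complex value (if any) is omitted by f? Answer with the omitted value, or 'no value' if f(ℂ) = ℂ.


Little Picard bounds the complement of f(ℂ) to at most one point.
The exponent g(z) = −4z² − 3z is a nonconstant polynomial, hence surjective onto ℂ. So e^{g(z)} takes every value in {e^w : w ∈ ℂ} = ℂ ∖ {0}. Adding 4 shifts the range to ℂ ∖ {4}. f omits exactly 4.

Omitted value: 4.


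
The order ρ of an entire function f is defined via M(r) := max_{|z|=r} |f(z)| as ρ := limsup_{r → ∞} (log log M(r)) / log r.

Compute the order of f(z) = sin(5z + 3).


sin(w) is a linear combination of e^{iw} and e^{−iw} (or e^w, e^{−w} in the hyperbolic case), so |sin(w)| ≤ e^{|w|}. With w = 5z + 3, |w| ≤ 5|z| + 3 = 5r + 3 on |z| = r, giving M(r) ≤ e^{5r + 3}, so ρ ≤ 1. On a suitable ray (z = it for sin/cos; z = t for sinh/cosh, t real → ∞), |sin(5z + 3)| grows like e^{5|t|}/2, so ρ ≥ 1. Hence ρ = 1.
Therefore ρ = 1.

Order ρ = 1.


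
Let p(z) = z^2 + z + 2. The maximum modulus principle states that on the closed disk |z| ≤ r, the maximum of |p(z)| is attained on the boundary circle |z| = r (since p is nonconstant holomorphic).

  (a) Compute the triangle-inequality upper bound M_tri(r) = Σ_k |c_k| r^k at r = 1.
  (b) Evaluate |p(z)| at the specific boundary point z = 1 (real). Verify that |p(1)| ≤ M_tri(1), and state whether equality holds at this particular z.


Coefficients: c_0 = 2, c_1 = 1, c_2 = 1. Radius r = 1.
Part (a). Triangle bound: M_tri(r) = Σ_k |c_k| r^k
  = |2|·1^0 + |1|·1^1 + |1|·1^2
  = 2 + 1 + 1 = 4.
This bounds M(r) := max_{|z|=r} |p(z)| from above; equality holds iff all terms c_k z^k can be made to align in phase at a single z on |z|=r.
Part (b). At z = 1 (real, on the circle |z| = r):
  p(1) = (2)·1^0 + (1)·1^1 + (1)·1^2 = 4.
  |p(1)| = 4.
Since all nonzero coefficients share the same sign, |p(1)| = 4 = M_tri(1); the triangle bound is attained at z = 1, so in fact M(r) = 4.

M_tri(1) = 4; |p(1)| = 4; equality at z=1: yes.


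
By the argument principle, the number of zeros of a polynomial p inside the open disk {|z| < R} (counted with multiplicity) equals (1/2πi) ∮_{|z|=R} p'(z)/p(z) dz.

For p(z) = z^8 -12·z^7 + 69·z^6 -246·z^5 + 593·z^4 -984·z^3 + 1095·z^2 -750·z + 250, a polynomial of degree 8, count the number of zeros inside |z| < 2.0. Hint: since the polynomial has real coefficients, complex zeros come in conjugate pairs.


The zeros of p are: (1 + 2i), (1 - 2i), (2 + 1i), (2 - 1i), (1 + 1i), (1 - 1i), (2 + 1i), (2 - 1i).
Their magnitudes are: 2.236, 2.236, 2.236, 2.236, 1.414, 1.414, 2.236, 2.236.
Zeros with |z| < R = 2.0: (1 + 1i), (1 - 1i).
Count = 2.
By the argument principle, (1/2πi) ∮_{|z|=R} p'(z)/p(z) dz equals exactly this count.

Number of zeros inside |z| < 2.0: 2.


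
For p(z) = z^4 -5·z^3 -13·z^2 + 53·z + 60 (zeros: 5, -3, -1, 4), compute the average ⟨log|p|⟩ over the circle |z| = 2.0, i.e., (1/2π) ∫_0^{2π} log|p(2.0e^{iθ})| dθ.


Zeros: -3, -1, 4, 5; r = 2.0.
Inside |z| < r: -1. Outside (|z| ≥ r): -3, 4, 5.
p(0) = 60, so log|p(0)| = log(60) = 4.0943.
Apply Jensen: I(r) = log|p(0)| + Σ_k log(r/|z_k|), summed over zeros inside |z| < r.
  log(r/|z_k|) for z_k = -1: log(2.0/1) = 0.6931
  Outside zeros (-3, 4, 5) contribute nothing to the Jensen sum.
Sum over inside zeros: 0.6931.
I(r) = log|p(0)| + (inside sum) = 4.0943 + 0.6931 = 4.7875.
Note: since some zeros are outside |z| ≤ r, the simplified n·log(r) form does NOT apply — only the inside zeros contribute.

I(r) ≈ 4.7875.


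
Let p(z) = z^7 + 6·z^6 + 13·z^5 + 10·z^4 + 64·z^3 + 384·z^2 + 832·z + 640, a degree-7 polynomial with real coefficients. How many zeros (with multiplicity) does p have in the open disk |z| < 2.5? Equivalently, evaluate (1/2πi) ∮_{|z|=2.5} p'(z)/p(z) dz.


The zeros of p are: (-2 + 2i), (-2 - 2i), (2 + 2i), (2 - 2i), (-2 + 1i), (-2 - 1i), -2.
Their magnitudes are: 2.828, 2.828, 2.828, 2.828, 2.236, 2.236, 2.
Zeros with |z| < R = 2.5: (-2 + 1i), (-2 - 1i), -2.
Count = 3.
By the argument principle, (1/2πi) ∮_{|z|=R} p'(z)/p(z) dz equals exactly this count.

Number of zeros inside |z| < 2.5: 3.


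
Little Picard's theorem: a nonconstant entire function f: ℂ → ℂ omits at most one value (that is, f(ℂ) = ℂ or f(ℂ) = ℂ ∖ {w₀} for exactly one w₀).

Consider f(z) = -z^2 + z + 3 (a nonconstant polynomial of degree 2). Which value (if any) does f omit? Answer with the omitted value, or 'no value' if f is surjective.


Little Picard bounds the complement of f(ℂ) to at most one point.
For every w ∈ ℂ, the equation p(z) − w = 0 is a nonconstant polynomial in z and hence has at least one root by the fundamental theorem of algebra. So p is surjective onto ℂ, omitting no value.

Omitted value: no value.


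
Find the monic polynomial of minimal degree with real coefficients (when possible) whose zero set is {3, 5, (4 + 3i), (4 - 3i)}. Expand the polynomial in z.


The polynomial is p(z) = ∏_{α ∈ S} (z − α), where S = {3, 5, (4 + 3i), (4 - 3i)}.
Expanding the product yields: p(z) = z^4 -16·z^3 + 104·z^2 -320·z + 375.
Note conjugate pairs combine to real quadratics: (z − (4+3i))(z − (4−3i)) = z² − 8z + 25.
The resulting polynomial has degree 4 and real coefficients as required.

p(z) = z^4 -16·z^3 + 104·z^2 -320·z + 375.


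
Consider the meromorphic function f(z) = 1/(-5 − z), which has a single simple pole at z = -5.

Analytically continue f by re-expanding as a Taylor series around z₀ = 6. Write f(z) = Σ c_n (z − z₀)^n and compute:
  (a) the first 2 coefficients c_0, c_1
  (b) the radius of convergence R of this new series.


Let w = z − z₀, so z = z₀ + w.
Then -5 − z = -5 − (z₀ + w) = (-5 − z₀) − w = -11 − w.
f(z) = 1/(-11 − w) = (1/(-11)) · 1/(1 − w/(-11)) = Σ_{n≥0} w^n / (-11)^(n+1).
So c_n = 1/(-11)^(n+1):
  c_0 = 1/(-11)^1 = -1/11.
  c_1 = 1/(-11)^2 = 1/121.
The series is valid for |w/d| < 1, i.e. |z − z₀| < |d|.
Radius of convergence: R = |-5 − z₀| = |-11| = 11 (distance from z₀ to the singularity z = -5).

c_0 = -1/11, c_1 = 1/121; R = 11.


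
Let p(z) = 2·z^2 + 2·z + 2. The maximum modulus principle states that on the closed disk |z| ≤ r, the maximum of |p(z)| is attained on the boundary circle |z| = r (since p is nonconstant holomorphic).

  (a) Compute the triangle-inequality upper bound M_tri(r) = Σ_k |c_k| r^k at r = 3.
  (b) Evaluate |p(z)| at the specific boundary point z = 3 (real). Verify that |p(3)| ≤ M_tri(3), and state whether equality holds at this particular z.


Coefficients: c_0 = 2, c_1 = 2, c_2 = 2. Radius r = 3.
Part (a). Triangle bound: M_tri(r) = Σ_k |c_k| r^k
  = |2|·3^0 + |2|·3^1 + |2|·3^2
  = 2 + 6 + 18 = 26.
This bounds M(r) := max_{|z|=r} |p(z)| from above; equality holds iff all terms c_k z^k can be made to align in phase at a single z on |z|=r.
Part (b). At z = 3 (real, on the circle |z| = r):
  p(3) = (2)·3^0 + (2)·3^1 + (2)·3^2 = 26.
  |p(3)| = 26.
Since all nonzero coefficients share the same sign, |p(3)| = 26 = M_tri(3); the triangle bound is attained at z = 3, so in fact M(r) = 26.

M_tri(3) = 26; |p(3)| = 26; equality at z=3: yes.


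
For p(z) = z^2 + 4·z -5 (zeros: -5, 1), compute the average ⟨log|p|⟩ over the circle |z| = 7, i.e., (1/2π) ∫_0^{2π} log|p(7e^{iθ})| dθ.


Zeros: -5, 1; r = 7.
Inside |z| < r: -5, 1. Outside (|z| ≥ r): ∅.
p(0) = -5, so log|p(0)| = log(5) = 1.6094.
Apply Jensen: I(r) = log|p(0)| + Σ_k log(r/|z_k|), summed over zeros inside |z| < r.
  log(r/|z_k|) for z_k = -5: log(7/5) = 0.3365
  log(r/|z_k|) for z_k = 1: log(7/1) = 1.9459
Sum over inside zeros: 2.2824.
I(r) = log|p(0)| + (inside sum) = 1.6094 + 2.2824 = 3.8918.
Closed form (all zeros inside, monic): I(r) = n·log(r) = 2·log(7) = 3.8918. ✓

I(r) ≈ 3.8918.


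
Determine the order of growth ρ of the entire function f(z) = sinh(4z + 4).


sinh(w) is a linear combination of e^{iw} and e^{−iw} (or e^w, e^{−w} in the hyperbolic case), so |sinh(w)| ≤ e^{|w|}. With w = 4z + 4, |w| ≤ 4|z| + 4 = 4r + 4 on |z| = r, giving M(r) ≤ e^{4r + 4}, so ρ ≤ 1. On a suitable ray (z = it for sin/cos; z = t for sinh/cosh, t real → ∞), |sinh(4z + 4)| grows like e^{4|t|}/2, so ρ ≥ 1. Hence ρ = 1.
Therefore ρ = 1.

Order ρ = 1.


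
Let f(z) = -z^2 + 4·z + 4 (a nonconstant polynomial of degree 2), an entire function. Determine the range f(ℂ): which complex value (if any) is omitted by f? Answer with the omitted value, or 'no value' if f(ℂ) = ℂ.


Little Picard bounds the complement of f(ℂ) to at most one point.
For every w ∈ ℂ, the equation p(z) − w = 0 is a nonconstant polynomial in z and hence has at least one root by the fundamental theorem of algebra. So p is surjective onto ℂ, omitting no value.

Omitted value: no value.


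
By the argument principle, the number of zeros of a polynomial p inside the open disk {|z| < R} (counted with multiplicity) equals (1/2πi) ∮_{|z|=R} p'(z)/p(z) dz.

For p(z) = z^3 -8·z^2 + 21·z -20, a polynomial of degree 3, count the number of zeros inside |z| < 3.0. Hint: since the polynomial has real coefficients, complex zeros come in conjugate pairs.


The zeros of p are: 4, (2 + 1i), (2 - 1i).
Their magnitudes are: 4, 2.236, 2.236.
Zeros with |z| < R = 3.0: (2 + 1i), (2 - 1i).
Count = 2.
By the argument principle, (1/2πi) ∮_{|z|=R} p'(z)/p(z) dz equals exactly this count.

Number of zeros inside |z| < 3.0: 2.
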